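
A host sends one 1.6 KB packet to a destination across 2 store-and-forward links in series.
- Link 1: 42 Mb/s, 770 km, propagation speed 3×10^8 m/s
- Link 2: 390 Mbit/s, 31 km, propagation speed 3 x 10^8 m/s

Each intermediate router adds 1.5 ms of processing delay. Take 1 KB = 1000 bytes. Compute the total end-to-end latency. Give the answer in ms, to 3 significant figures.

L = 12800 bits.
Transmission delays (L/R per hop): 0.304762, 0.0328205 ms; sum = 0.337582 ms.
Propagation delays (d/s per hop): 2.56667, 0.103333 ms; sum = 2.67 ms.
Processing at 1 router(s): 1 × 1.5 ms = 1.5 ms.
End-to-end = 4.51 ms.

4.51 ms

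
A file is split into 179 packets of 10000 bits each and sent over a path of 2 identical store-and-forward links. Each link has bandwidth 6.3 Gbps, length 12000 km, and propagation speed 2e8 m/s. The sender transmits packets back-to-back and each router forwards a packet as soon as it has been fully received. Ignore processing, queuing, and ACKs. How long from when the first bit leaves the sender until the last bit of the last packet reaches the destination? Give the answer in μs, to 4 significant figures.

120300 μs

Per-hop transmission t_tx = L/R = 10000/6300000000 = 1.5873 μs.
Per-hop propagation t_prop = 12000000/200000000 = 60000 μs.
Pipeline fill: first packet needs 2·t_tx to clear all hops; remaining 178 packets each add one t_tx.
Total = (2+179-1)·t_tx + 2·t_prop = 180·1.5873 + 2·60000 = 120300 μs.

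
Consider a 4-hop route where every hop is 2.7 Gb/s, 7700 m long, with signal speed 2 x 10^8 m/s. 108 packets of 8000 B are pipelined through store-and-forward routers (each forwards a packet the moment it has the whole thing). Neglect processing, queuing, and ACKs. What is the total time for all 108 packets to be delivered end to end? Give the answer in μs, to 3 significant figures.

Per-hop transmission t_tx = L/R = 64000/2700000000 = 23.7037 μs.
Per-hop propagation t_prop = 7700/200000000 = 38.5 μs.
Pipeline fill: first packet needs 4·t_tx to clear all hops; remaining 107 packets each add one t_tx.
Total = (4+108-1)·t_tx + 4·t_prop = 111·23.7037 + 4·38.5 = 2790 μs.

2790 μs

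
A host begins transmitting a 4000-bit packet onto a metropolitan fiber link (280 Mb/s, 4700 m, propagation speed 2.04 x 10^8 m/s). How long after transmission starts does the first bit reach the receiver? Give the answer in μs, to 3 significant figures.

23.0 μs

First bit experiences only propagation delay: d/s = 4700/204000000 = 23.0 μs.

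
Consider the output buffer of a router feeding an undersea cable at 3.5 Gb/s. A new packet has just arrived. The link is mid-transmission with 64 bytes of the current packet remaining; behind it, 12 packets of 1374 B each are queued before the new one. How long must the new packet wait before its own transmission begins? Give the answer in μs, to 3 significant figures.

37.8 μs

Each queued packet: L/R = 10992/3500000000 = 3.14057 μs.
12 queued → 37.6869 μs.
Plus remaining 512 bits of current packet: 0.146286 μs.
Queuing delay = 37.8 μs.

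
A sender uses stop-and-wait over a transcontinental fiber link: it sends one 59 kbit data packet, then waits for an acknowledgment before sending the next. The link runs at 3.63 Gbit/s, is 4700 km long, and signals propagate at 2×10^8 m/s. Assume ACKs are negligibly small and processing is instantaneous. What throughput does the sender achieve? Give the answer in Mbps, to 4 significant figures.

1.255 Mbps

t_tx = L/R = 59000/3630000000 = 1.62534e-05 s.
t_prop = 4700000/200000000 = 0.0235 s; RTT = 0.047 s.
Cycle = t_tx + RTT = 0.0470163 s.
Throughput = L / cycle = 59000 / 0.0470163 = 1.255 Mbps.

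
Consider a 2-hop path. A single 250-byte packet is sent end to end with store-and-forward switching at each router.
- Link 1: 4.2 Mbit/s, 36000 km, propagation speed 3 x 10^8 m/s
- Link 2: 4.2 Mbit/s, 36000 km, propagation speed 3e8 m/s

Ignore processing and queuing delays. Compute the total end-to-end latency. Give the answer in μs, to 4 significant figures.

L = 250 × 8 = 2000 bits.
Transmission delay per hop = L/R = 2000/4200000 = 476.19 μs; 2 hops → 952.381 μs.
Propagation delays (d/s per hop): 120000, 120000 μs; sum = 240000 μs.
End-to-end = 241000 μs.

241000 μs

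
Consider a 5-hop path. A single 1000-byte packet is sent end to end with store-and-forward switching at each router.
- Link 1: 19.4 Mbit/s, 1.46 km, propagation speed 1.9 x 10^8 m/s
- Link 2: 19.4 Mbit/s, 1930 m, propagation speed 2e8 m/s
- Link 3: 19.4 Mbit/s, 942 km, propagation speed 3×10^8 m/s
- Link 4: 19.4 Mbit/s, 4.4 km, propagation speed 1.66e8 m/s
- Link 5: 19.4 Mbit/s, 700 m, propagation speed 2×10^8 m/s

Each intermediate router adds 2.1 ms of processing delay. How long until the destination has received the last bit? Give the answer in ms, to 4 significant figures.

13.65 ms

L = 1000 × 8 = 8000 bits.
Transmission delay per hop = L/R = 8000/19400000 = 0.412371 ms; 5 hops → 2.06186 ms.
Propagation delays (d/s per hop): 0.00768421, 0.00965, 3.14, 0.026506, 0.0035 ms; sum = 3.18734 ms.
Processing at 4 router(s): 4 × 2.1 ms = 8.4 ms.
End-to-end = 13.65 ms.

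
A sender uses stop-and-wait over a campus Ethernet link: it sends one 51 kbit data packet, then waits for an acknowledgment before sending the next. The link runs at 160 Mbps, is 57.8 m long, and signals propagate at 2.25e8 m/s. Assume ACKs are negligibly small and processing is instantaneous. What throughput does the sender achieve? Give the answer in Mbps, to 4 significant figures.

t_tx = L/R = 51000/160000000 = 0.00031875 s.
t_prop = 57.8/225000000 = 2.56889e-07 s; RTT = 5.13778e-07 s.
Cycle = t_tx + RTT = 0.000319264 s.
Throughput = L / cycle = 51000 / 0.000319264 = 159.7 Mbps.

159.7 Mbps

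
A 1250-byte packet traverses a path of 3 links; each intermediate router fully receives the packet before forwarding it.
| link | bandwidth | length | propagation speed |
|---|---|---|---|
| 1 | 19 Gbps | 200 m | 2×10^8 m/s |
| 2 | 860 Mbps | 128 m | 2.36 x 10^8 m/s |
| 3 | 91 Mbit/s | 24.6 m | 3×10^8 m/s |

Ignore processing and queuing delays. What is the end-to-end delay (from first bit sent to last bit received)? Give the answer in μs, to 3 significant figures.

124 μs

L = 1250 × 8 = 10000 bits.
Transmission delays (L/R per hop): 0.526316, 11.6279, 109.89 μs; sum = 122.044 μs.
Propagation delays (d/s per hop): 1, 0.542373, 0.082 μs; sum = 1.62437 μs.
End-to-end = 124 μs.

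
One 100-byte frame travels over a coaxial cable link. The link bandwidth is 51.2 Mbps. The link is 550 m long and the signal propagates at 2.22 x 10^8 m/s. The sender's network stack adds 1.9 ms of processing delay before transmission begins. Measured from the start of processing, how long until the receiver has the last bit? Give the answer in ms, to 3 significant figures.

1.92 ms

L = 100 × 8 = 800 bits.
Transmission delay = L/R = 800 / 51200000 = 0.015625 ms.
Propagation delay = d/s = 550 m / 2.22e+08 m/s = 0.00247748 ms.
Plus processing delay 1.9 ms = 1.9 ms.
Total = 1.92 ms.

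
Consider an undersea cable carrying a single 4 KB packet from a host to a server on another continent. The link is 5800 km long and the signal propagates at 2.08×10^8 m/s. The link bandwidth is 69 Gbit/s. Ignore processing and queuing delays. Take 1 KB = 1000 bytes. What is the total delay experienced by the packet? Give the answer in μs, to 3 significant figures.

27900 μs

L = 32000 bits.
Transmission delay = L/R = 32000 / 69000000000 = 0.463768 μs.
Propagation delay = d/s = 5800000 m / 208000000 m/s = 27884.6 μs.
Total = 27900 μs.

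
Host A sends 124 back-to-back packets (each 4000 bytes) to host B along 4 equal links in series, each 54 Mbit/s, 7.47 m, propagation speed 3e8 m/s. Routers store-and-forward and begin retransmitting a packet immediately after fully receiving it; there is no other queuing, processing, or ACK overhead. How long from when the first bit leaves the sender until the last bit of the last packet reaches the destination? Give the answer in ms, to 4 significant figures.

75.26 ms

Per-hop transmission t_tx = L/R = 32000/54000000 = 0.592593 ms.
Per-hop propagation t_prop = 7.47/300000000 = 2.49e-05 ms.
Pipeline fill: first packet needs 4·t_tx to clear all hops; remaining 123 packets each add one t_tx.
Total = (4+124-1)·t_tx + 4·t_prop = 127·0.592593 + 4·2.49e-05 = 75.26 ms.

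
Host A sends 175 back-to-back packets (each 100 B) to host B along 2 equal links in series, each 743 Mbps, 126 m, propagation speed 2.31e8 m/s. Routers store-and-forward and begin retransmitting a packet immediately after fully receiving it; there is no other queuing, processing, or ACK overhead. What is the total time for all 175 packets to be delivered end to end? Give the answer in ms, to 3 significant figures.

0.191 ms

Per-hop transmission t_tx = L/R = 800/743000000 = 0.00107672 ms.
Per-hop propagation t_prop = 126/231000000 = 0.000545455 ms.
Pipeline fill: first packet needs 2·t_tx to clear all hops; remaining 174 packets each add one t_tx.
Total = (2+175-1)·t_tx + 2·t_prop = 176·0.00107672 + 2·0.000545455 = 0.191 ms.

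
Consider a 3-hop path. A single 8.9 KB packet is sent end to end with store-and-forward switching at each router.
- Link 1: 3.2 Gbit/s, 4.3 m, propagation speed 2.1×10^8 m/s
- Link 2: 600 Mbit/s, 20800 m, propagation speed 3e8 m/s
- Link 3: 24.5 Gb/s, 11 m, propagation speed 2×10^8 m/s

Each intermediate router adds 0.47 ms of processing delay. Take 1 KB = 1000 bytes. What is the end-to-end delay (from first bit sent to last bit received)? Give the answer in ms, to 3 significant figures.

L = 71200 bits.
Transmission delays (L/R per hop): 0.02225, 0.118667, 0.00290612 ms; sum = 0.143823 ms.
Propagation delays (d/s per hop): 2.04762e-05, 0.0693333, 5.5e-05 ms; sum = 0.0694088 ms.
Processing at 2 router(s): 2 × 0.47 ms = 0.94 ms.
End-to-end = 1.15 ms.

1.15 ms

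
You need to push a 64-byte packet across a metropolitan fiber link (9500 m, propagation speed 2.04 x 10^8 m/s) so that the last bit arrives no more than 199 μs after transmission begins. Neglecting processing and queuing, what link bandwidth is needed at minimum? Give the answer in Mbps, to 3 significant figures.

L = 512 bits.
Propagation delay = 9500 / 204000000 = 46.5686 μs.
Transmission budget = 199 − 46.5686 = 152.431 μs.
R ≥ L / t_tx = 512 bits / 0.000152431 s = 3.36 Mbps.

3.36 Mbps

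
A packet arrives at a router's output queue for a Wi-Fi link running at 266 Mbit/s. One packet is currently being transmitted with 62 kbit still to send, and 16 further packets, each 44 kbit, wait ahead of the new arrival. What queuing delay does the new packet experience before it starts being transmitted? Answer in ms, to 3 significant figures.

Each queued packet: L/R = 44000/266000000 = 0.165414 ms.
16 queued → 2.64662 ms.
Plus remaining 62000 bits of current packet: 0.233083 ms.
Queuing delay = 2.88 ms.

2.88 ms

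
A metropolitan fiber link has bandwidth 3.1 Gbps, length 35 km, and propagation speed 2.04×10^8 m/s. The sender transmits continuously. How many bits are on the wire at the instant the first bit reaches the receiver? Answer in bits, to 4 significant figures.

Propagation delay = 35000 / 204000000 = 0.000171569 s.
BDP = R × t_prop = 3100000000 × 0.000171569 = 531863 bits.

531900 bits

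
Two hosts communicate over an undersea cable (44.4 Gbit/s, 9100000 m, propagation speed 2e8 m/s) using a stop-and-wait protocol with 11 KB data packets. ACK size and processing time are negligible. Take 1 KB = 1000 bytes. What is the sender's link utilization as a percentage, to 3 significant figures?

0.00218 %

t_tx = L/R = 88000/44400000000 = 1.98198e-06 s.
t_prop = 9100000/200000000 = 0.0455 s; RTT = 0.091 s.
Cycle = t_tx + RTT = 0.091002 s.
Utilization = t_tx / cycle = 1.98198e-06/0.091002 = 0.00218 %.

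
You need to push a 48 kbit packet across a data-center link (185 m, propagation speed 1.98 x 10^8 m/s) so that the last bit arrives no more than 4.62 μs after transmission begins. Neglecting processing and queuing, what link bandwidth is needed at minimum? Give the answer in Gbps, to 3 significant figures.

13.0 Gbps

Propagation delay = 185 / 198000000 = 0.934343 μs.
Transmission budget = 4.62 − 0.934343 = 3.68566 μs.
R ≥ L / t_tx = 48000 bits / 3.68566e-06 s = 13.0 Gbps.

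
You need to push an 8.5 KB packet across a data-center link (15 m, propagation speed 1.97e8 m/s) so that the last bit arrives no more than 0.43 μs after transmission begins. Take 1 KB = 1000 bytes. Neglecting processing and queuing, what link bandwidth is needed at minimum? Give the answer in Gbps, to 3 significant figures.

L = 68000 bits.
Propagation delay = 15 / 197000000 = 0.0761421 μs.
Transmission budget = 0.43 − 0.0761421 = 0.353858 μs.
R ≥ L / t_tx = 68000 bits / 3.53858e-07 s = 192 Gbps.

192 Gbps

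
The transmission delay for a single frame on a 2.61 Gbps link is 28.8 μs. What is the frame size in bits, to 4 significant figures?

75170 bits

L = R × t_tx = 2610000000 b/s × 2.88e-05 s = 75168 bits.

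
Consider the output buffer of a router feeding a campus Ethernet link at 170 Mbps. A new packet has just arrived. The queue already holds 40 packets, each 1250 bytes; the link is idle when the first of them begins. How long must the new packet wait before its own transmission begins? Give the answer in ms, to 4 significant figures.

Each queued packet: L/R = 10000/170000000 = 0.0588235 ms.
40 queued → 2.35294 ms.
Queuing delay = 2.353 ms.

2.353 ms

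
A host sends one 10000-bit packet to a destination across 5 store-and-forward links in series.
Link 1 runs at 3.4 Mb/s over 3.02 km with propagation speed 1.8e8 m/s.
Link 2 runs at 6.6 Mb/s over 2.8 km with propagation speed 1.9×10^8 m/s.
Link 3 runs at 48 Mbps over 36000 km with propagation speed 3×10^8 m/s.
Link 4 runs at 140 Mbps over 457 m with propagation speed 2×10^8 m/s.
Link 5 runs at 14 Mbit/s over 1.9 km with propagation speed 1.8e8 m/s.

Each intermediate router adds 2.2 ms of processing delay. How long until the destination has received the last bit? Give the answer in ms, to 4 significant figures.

Transmission delays (L/R per hop): 2.94118, 1.51515, 0.208333, 0.0714286, 0.714286 ms; sum = 5.45038 ms.
Propagation delays (d/s per hop): 0.0167778, 0.0147368, 120, 0.002285, 0.0105556 ms; sum = 120.044 ms.
Processing at 4 router(s): 4 × 2.2 ms = 8.8 ms.
End-to-end = 134.3 ms.

134.3 ms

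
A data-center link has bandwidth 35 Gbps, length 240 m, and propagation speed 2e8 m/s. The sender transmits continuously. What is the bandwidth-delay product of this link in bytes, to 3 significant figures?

Propagation delay = 240 / 200000000 = 1.2e-06 s.
BDP = R × t_prop = 35000000000 × 1.2e-06 = 42000 bits.
In bytes: 42000/8 = 5250 bytes.

5250 bytes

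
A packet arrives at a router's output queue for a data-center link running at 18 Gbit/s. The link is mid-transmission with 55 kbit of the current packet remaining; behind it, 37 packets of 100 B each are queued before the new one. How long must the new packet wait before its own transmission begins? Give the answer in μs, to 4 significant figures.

4.700 μs

Each queued packet: L/R = 800/18000000000 = 0.0444444 μs.
37 queued → 1.64444 μs.
Plus remaining 55000 bits of current packet: 3.05556 μs.
Queuing delay = 4.700 μs.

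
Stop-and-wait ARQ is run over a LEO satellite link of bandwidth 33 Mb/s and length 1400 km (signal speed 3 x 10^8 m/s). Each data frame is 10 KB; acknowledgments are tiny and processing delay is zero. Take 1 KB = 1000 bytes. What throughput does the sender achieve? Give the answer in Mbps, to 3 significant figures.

6.80 Mbps

t_tx = L/R = 80000/33000000 = 0.00242424 s.
t_prop = 1400000/300000000 = 0.00466667 s; RTT = 0.00933333 s.
Cycle = t_tx + RTT = 0.0117576 s.
Throughput = L / cycle = 80000 / 0.0117576 = 6.80 Mbps.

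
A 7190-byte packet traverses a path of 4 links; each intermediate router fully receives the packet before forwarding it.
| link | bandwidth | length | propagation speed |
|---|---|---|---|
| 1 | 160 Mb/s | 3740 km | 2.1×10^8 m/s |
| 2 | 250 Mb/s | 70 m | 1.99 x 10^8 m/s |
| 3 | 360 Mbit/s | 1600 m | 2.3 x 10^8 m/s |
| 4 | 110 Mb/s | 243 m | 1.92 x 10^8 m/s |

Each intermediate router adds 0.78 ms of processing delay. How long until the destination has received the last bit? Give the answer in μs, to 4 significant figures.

L = 7190 × 8 = 57520 bits.
Transmission delays (L/R per hop): 359.5, 230.08, 159.778, 522.909 μs; sum = 1272.27 μs.
Propagation delays (d/s per hop): 17809.5, 0.351759, 6.95652, 1.26563 μs; sum = 17818.1 μs.
Processing at 3 router(s): 3 × 0.78 ms = 2340 μs.
End-to-end = 21430 μs.

21430 μs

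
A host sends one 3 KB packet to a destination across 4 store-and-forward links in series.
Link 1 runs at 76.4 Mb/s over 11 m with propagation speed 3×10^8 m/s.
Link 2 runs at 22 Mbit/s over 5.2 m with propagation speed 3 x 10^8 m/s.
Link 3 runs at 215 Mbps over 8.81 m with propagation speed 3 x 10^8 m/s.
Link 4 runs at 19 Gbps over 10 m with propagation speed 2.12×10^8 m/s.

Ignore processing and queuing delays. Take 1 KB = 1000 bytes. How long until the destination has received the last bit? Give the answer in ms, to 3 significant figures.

1.52 ms

L = 24000 bits.
Transmission delays (L/R per hop): 0.314136, 1.09091, 0.111628, 0.00126316 ms; sum = 1.51794 ms.
Propagation delays (d/s per hop): 3.66667e-05, 1.73333e-05, 2.93667e-05, 4.71698e-05 ms; sum = 0.000130536 ms.
End-to-end = 1.52 ms.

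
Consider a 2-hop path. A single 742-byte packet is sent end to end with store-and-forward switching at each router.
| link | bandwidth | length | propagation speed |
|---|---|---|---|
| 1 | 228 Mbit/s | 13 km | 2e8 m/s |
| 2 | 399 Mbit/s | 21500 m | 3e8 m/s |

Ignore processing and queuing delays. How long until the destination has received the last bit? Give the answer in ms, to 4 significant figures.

L = 742 × 8 = 5936 bits.
Transmission delays (L/R per hop): 0.0260351, 0.0148772 ms; sum = 0.0409123 ms.
Propagation delays (d/s per hop): 0.065, 0.0716667 ms; sum = 0.136667 ms.
End-to-end = 0.1776 ms.

0.1776 ms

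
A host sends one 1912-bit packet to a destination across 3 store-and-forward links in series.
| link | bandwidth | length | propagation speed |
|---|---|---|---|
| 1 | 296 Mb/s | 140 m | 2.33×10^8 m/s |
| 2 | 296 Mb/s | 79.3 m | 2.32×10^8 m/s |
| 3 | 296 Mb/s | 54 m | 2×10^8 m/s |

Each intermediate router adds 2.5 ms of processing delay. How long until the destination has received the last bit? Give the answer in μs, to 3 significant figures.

Transmission delay per hop = L/R = 1912/296000000 = 6.45946 μs; 3 hops → 19.3784 μs.
Propagation delays (d/s per hop): 0.600858, 0.34181, 0.27 μs; sum = 1.21267 μs.
Processing at 2 router(s): 2 × 2.5 ms = 5000 μs.
End-to-end = 5020 μs.

5020 μs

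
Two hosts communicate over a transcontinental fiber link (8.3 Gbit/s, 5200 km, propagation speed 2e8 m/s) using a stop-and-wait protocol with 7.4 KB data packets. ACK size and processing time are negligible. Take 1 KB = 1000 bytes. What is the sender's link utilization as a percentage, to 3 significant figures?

0.0137 %

t_tx = L/R = 59200/8.3e+09 = 7.13253e-06 s.
t_prop = 5200000/200000000 = 0.026 s; RTT = 0.052 s.
Cycle = t_tx + RTT = 0.0520071 s.
Utilization = t_tx / cycle = 7.13253e-06/0.0520071 = 0.0137 %.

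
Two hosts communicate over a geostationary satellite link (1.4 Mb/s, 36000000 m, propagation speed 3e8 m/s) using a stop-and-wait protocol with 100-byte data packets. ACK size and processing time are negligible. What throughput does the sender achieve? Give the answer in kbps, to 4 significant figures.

t_tx = L/R = 800/1400000 = 0.000571429 s.
t_prop = 36000000/300000000 = 0.12 s; RTT = 0.24 s.
Cycle = t_tx + RTT = 0.240571 s.
Throughput = L / cycle = 800 / 0.240571 = 3.325 kbps.

3.325 kbps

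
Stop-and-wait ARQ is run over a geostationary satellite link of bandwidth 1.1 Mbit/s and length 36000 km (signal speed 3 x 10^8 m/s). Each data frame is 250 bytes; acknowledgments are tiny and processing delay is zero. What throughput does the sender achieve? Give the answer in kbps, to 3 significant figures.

8.27 kbps

t_tx = L/R = 2000/1100000 = 0.00181818 s.
t_prop = 36000000/300000000 = 0.12 s; RTT = 0.24 s.
Cycle = t_tx + RTT = 0.241818 s.
Throughput = L / cycle = 2000 / 0.241818 = 8.27 kbps.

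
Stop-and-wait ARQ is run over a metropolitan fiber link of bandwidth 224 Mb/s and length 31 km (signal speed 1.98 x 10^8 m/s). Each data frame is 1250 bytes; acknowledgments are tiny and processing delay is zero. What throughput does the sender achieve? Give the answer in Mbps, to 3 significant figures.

t_tx = L/R = 10000/224000000 = 4.46429e-05 s.
t_prop = 31000/198000000 = 0.000156566 s; RTT = 0.000313131 s.
Cycle = t_tx + RTT = 0.000357774 s.
Throughput = L / cycle = 10000 / 0.000357774 = 28.0 Mbps.

28.0 Mbps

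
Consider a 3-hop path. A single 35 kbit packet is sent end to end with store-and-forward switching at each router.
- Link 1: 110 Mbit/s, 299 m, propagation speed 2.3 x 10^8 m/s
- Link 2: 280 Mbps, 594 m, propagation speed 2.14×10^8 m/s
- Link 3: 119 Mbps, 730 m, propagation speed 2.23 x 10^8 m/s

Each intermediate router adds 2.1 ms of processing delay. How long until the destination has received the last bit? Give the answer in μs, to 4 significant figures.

4945 μs

L = 35000 bits.
Transmission delays (L/R per hop): 318.182, 125, 294.118 μs; sum = 737.299 μs.
Propagation delays (d/s per hop): 1.3, 2.7757, 3.27354 μs; sum = 7.34924 μs.
Processing at 2 router(s): 2 × 2.1 ms = 4200 μs.
End-to-end = 4945 μs.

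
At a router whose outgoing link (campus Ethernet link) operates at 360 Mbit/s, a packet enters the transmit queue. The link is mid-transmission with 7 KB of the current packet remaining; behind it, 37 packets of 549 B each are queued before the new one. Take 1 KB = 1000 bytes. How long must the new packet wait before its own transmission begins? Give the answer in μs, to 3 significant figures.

Each queued packet: L/R = 4392/360000000 = 12.2 μs.
37 queued → 451.4 μs.
Plus remaining 56000 bits of current packet: 155.556 μs.
Queuing delay = 607 μs.

607 μs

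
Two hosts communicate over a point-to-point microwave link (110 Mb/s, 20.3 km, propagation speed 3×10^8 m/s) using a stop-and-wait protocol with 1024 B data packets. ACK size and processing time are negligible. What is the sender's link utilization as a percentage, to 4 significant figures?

35.50 %

t_tx = L/R = 8192/110000000 = 7.44727e-05 s.
t_prop = 20300/300000000 = 6.76667e-05 s; RTT = 0.000135333 s.
Cycle = t_tx + RTT = 0.000209806 s.
Utilization = t_tx / cycle = 7.44727e-05/0.000209806 = 35.50 %.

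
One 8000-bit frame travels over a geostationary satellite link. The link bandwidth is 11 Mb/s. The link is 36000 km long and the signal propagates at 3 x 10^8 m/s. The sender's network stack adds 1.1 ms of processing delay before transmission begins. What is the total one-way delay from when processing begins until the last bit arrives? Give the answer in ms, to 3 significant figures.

Transmission delay = L/R = 8000 / 11000000 = 0.727273 ms.
Propagation delay = d/s = 36000000 m / 300000000 m/s = 120 ms.
Plus processing delay 1.1 ms = 1.1 ms.
Total = 122 ms.

122 ms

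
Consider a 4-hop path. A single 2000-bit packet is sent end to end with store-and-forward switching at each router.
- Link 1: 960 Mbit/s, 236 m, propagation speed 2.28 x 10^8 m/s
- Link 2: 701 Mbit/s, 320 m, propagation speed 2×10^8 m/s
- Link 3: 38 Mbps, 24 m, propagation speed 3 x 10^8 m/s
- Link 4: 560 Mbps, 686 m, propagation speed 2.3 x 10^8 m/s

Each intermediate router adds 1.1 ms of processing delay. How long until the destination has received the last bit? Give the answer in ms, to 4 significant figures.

Transmission delays (L/R per hop): 0.00208333, 0.00285307, 0.0526316, 0.00357143 ms; sum = 0.0611394 ms.
Propagation delays (d/s per hop): 0.00103509, 0.0016, 8e-05, 0.00298261 ms; sum = 0.0056977 ms.
Processing at 3 router(s): 3 × 1.1 ms = 3.3 ms.
End-to-end = 3.367 ms.

3.367 ms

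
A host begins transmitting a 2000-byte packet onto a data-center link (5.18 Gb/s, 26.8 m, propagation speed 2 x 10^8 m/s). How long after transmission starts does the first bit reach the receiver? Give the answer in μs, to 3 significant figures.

First bit experiences only propagation delay: d/s = 26.8/200000000 = 0.134 μs.

0.134 μs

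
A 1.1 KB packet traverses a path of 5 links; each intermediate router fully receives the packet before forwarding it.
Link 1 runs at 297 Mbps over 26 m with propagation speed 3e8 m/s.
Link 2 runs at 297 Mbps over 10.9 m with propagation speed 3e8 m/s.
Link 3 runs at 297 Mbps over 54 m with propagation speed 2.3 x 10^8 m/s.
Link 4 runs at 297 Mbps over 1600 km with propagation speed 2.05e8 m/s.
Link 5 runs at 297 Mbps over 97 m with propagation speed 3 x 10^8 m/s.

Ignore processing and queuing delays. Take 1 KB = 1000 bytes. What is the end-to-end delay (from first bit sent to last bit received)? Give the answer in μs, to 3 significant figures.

L = 8800 bits.
Transmission delay per hop = L/R = 8800/297000000 = 29.6296 μs; 5 hops → 148.148 μs.
Propagation delays (d/s per hop): 0.0866667, 0.0363333, 0.234783, 7804.88, 0.323333 μs; sum = 7805.56 μs.
End-to-end = 7950 μs.

7950 μs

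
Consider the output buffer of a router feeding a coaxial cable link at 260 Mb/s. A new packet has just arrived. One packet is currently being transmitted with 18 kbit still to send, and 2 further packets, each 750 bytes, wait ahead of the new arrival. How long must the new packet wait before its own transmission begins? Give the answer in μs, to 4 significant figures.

Each queued packet: L/R = 6000/260000000 = 23.0769 μs.
2 queued → 46.1538 μs.
Plus remaining 18000 bits of current packet: 69.2308 μs.
Queuing delay = 115.4 μs.

115.4 μs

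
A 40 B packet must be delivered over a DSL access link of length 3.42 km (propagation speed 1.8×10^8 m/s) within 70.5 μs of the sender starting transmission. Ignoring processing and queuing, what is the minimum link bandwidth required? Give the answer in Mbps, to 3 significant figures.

6.21 Mbps

L = 320 bits.
Propagation delay = 3420 / 180000000 = 19 μs.
Transmission budget = 70.5 − 19 = 51.5 μs.
R ≥ L / t_tx = 320 bits / 5.15e-05 s = 6.21 Mbps.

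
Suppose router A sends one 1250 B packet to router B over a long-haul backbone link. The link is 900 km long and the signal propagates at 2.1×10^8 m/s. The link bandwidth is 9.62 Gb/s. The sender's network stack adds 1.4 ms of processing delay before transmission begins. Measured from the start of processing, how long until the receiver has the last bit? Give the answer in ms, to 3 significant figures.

L = 1250 × 8 = 10000 bits.
Transmission delay = L/R = 10000 / 9620000000 = 0.0010395 ms.
Propagation delay = d/s = 900000 m / 210000000 m/s = 4.28571 ms.
Plus processing delay 1.4 ms = 1.4 ms.
Total = 5.69 ms.

5.69 ms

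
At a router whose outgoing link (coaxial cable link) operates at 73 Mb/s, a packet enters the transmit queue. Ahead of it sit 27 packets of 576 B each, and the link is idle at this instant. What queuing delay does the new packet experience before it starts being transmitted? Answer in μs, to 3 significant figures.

Each queued packet: L/R = 4608/73000000 = 63.1233 μs.
27 queued → 1704.33 μs.
Queuing delay = 1700 μs.

1700 μs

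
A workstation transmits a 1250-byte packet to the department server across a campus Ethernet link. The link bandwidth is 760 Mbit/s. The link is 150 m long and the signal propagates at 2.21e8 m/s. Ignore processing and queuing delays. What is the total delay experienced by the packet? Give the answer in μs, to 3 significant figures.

L = 1250 × 8 = 10000 bits.
Transmission delay = L/R = 10000 / 760000000 = 13.1579 μs.
Propagation delay = d/s = 150 m / 221000000 m/s = 0.678733 μs.
Total = 13.8 μs.

13.8 μs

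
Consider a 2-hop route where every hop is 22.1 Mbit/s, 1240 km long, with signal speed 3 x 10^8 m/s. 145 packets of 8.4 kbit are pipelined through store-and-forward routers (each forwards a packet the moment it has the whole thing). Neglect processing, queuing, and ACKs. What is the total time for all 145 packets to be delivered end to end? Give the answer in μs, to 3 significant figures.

Per-hop transmission t_tx = L/R = 8400/22100000 = 380.09 μs.
Per-hop propagation t_prop = 1240000/300000000 = 4133.33 μs.
Pipeline fill: first packet needs 2·t_tx to clear all hops; remaining 144 packets each add one t_tx.
Total = (2+145-1)·t_tx + 2·t_prop = 146·380.09 + 2·4133.33 = 63800 μs.

63800 μs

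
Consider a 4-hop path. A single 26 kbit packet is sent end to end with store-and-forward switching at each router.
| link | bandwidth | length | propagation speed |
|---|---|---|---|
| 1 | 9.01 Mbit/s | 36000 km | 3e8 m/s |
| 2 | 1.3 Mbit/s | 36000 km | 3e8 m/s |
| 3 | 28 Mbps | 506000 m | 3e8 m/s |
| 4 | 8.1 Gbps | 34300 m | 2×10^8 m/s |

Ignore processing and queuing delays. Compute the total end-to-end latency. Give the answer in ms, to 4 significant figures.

L = 26000 bits.
Transmission delays (L/R per hop): 2.88568, 20, 0.928571, 0.00320988 ms; sum = 23.8175 ms.
Propagation delays (d/s per hop): 120, 120, 1.68667, 0.1715 ms; sum = 241.858 ms.
End-to-end = 265.7 ms.

265.7 ms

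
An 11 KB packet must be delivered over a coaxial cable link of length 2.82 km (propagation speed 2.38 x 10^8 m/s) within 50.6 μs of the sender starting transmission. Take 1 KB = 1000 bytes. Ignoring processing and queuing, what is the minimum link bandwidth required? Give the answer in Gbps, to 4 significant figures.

2.271 Gbps

L = 88000 bits.
Propagation delay = 2820 / 238000000 = 11.8487 μs.
Transmission budget = 50.6 − 11.8487 = 38.7513 μs.
R ≥ L / t_tx = 88000 bits / 3.87513e-05 s = 2.271 Gbps.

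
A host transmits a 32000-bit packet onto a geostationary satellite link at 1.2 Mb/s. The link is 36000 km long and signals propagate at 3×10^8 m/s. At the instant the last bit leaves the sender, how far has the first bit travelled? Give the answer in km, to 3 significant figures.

8000 km

t_tx = L/R = 32000/1200000 = 0.0266667 s.
Distance = s × t_tx = 300000000 × 0.0266667 = 8000 km.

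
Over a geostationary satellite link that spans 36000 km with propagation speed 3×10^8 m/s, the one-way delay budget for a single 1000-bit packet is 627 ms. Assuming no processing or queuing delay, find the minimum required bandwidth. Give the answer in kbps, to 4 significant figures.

1.972 kbps

Propagation delay = 36000000 / 300000000 = 120 ms.
Transmission budget = 627 − 120 = 507 ms.
R ≥ L / t_tx = 1000 bits / 0.507 s = 1.972 kbps.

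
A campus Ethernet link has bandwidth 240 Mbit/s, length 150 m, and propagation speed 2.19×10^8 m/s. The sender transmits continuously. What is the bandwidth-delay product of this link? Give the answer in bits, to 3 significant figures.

164 bits

Propagation delay = 150 / 219000000 = 6.84932e-07 s.
BDP = R × t_prop = 240000000 × 6.84932e-07 = 164.384 bits.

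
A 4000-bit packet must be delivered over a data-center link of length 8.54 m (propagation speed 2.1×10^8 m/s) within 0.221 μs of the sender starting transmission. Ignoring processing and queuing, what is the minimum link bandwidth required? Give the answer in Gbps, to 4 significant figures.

Propagation delay = 8.54 / 210000000 = 0.0406667 μs.
Transmission budget = 0.221 − 0.0406667 = 0.180333 μs.
R ≥ L / t_tx = 4000 bits / 1.80333e-07 s = 22.18 Gbps.

22.18 Gbps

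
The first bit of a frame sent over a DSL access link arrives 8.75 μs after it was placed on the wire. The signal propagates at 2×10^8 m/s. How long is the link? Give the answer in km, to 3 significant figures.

1.75 km

d = s × t_prop = 200000000 × 8.75e-06 = 1.75 km.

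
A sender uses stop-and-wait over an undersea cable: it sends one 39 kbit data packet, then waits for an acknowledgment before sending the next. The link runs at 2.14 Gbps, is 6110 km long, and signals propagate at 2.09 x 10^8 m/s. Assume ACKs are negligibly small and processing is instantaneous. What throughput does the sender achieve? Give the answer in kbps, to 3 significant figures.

t_tx = L/R = 39000/2.14e+09 = 1.82243e-05 s.
t_prop = 6110000/209000000 = 0.0292344 s; RTT = 0.0584689 s.
Cycle = t_tx + RTT = 0.0584871 s.
Throughput = L / cycle = 39000 / 0.0584871 = 667 kbps.

667 kbps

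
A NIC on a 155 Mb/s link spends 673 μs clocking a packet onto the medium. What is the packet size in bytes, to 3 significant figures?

L = R × t_tx = 155000000 b/s × 0.000673 s = 104315 bits.
In bytes: 104315 / 8 = 13000 bytes.

13000 bytes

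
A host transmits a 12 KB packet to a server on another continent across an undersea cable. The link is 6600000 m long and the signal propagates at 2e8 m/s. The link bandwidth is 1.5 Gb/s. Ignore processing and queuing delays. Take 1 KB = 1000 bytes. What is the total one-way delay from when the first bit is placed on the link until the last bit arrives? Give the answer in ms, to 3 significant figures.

L = 96000 bits.
Transmission delay = L/R = 96000 / 1500000000 = 0.064 ms.
Propagation delay = d/s = 6600000 m / 200000000 m/s = 33 ms.
Total = 33.1 ms.

33.1 ms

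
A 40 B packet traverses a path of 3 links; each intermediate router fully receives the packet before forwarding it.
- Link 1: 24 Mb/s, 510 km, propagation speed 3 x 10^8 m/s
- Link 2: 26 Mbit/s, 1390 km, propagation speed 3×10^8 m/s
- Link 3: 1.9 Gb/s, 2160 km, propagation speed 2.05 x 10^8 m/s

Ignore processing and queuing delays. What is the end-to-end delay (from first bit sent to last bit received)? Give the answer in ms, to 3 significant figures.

L = 40 × 8 = 320 bits.
Transmission delays (L/R per hop): 0.0133333, 0.0123077, 0.000168421 ms; sum = 0.0258094 ms.
Propagation delays (d/s per hop): 1.7, 4.63333, 10.5366 ms; sum = 16.8699 ms.
End-to-end = 16.9 ms.

16.9 ms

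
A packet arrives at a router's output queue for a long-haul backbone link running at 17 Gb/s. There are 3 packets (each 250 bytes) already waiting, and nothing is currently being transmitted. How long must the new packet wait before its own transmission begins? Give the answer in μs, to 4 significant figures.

0.3529 μs

Each queued packet: L/R = 2000/17000000000 = 0.117647 μs.
3 queued → 0.352941 μs.
Queuing delay = 0.3529 μs.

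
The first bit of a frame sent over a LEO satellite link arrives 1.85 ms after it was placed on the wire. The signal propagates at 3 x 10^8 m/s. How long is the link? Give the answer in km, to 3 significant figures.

d = s × t_prop = 300000000 × 0.00185 = 555 km.

555 km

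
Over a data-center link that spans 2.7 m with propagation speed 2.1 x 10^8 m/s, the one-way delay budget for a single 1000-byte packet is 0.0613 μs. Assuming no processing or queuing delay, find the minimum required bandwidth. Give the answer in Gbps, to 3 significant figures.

L = 8000 bits.
Propagation delay = 2.7 / 210000000 = 0.0128571 μs.
Transmission budget = 0.0613 − 0.0128571 = 0.0484429 μs.
R ≥ L / t_tx = 8000 bits / 4.84429e-08 s = 165 Gbps.

165 Gbps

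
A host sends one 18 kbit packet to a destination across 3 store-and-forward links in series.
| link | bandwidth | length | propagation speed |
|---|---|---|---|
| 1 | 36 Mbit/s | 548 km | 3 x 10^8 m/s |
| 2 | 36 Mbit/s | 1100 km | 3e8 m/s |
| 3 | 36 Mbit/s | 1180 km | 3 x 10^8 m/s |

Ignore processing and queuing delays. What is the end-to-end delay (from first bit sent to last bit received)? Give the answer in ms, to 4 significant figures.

L = 18000 bits.
Transmission delay per hop = L/R = 18000/36000000 = 0.5 ms; 3 hops → 1.5 ms.
Propagation delays (d/s per hop): 1.82667, 3.66667, 3.93333 ms; sum = 9.42667 ms.
End-to-end = 10.93 ms.

10.93 ms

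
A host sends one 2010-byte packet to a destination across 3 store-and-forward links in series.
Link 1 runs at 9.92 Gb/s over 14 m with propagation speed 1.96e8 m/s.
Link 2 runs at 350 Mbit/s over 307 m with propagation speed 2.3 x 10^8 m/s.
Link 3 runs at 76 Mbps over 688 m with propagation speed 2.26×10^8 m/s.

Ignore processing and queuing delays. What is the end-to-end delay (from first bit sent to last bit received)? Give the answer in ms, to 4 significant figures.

L = 2010 × 8 = 16080 bits.
Transmission delays (L/R per hop): 0.00162097, 0.0459429, 0.211579 ms; sum = 0.259143 ms.
Propagation delays (d/s per hop): 7.14286e-05, 0.00133478, 0.00304425 ms; sum = 0.00445046 ms.
End-to-end = 0.2636 ms.

0.2636 ms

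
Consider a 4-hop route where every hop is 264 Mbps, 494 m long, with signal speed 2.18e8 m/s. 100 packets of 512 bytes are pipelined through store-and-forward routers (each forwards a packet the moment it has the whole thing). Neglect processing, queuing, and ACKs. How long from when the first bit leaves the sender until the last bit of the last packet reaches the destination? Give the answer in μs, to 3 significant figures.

Per-hop transmission t_tx = L/R = 4096/264000000 = 15.5152 μs.
Per-hop propagation t_prop = 494/2.18e+08 = 2.26606 μs.
Pipeline fill: first packet needs 4·t_tx to clear all hops; remaining 99 packets each add one t_tx.
Total = (4+100-1)·t_tx + 4·t_prop = 103·15.5152 + 4·2.26606 = 1610 μs.

1610 μs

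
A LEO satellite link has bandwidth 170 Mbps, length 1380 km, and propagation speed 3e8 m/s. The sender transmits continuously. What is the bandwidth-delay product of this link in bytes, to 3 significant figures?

97800 bytes

Propagation delay = 1380000 / 300000000 = 0.0046 s.
BDP = R × t_prop = 170000000 × 0.0046 = 782000 bits.
In bytes: 782000/8 = 97800 bytes.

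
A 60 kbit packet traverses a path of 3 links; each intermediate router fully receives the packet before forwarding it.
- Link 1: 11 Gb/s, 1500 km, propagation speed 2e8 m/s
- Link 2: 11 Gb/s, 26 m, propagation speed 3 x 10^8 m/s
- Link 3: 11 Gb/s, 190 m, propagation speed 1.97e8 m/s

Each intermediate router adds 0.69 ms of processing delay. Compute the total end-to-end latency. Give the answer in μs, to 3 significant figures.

L = 60000 bits.
Transmission delay per hop = L/R = 60000/11000000000 = 5.45455 μs; 3 hops → 16.3636 μs.
Propagation delays (d/s per hop): 7500, 0.0866667, 0.964467 μs; sum = 7501.05 μs.
Processing at 2 router(s): 2 × 0.69 ms = 1380 μs.
End-to-end = 8900 μs.

8900 μs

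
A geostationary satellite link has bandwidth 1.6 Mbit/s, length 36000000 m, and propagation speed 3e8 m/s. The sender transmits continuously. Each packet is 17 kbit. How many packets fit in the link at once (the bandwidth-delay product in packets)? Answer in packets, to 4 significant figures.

Propagation delay = 36000000 / 300000000 = 0.12 s.
BDP = R × t_prop = 1600000 × 0.12 = 192000 bits.
In packets of 17000 bits: 11.29 packets.

11.29 packets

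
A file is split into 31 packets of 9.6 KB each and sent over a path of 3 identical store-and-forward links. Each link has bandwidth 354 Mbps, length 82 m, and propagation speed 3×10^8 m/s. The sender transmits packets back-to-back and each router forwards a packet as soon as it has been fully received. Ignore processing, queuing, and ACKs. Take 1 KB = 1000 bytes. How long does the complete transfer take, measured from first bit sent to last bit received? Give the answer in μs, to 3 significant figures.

7160 μs

Per-hop transmission t_tx = L/R = 76800/354000000 = 216.949 μs.
Per-hop propagation t_prop = 82/300000000 = 0.273333 μs.
Pipeline fill: first packet needs 3·t_tx to clear all hops; remaining 30 packets each add one t_tx.
Total = (3+31-1)·t_tx + 3·t_prop = 33·216.949 + 3·0.273333 = 7160 μs.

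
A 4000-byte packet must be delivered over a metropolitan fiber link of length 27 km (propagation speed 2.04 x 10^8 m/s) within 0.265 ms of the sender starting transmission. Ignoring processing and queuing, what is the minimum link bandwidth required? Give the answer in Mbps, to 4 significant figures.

241.2 Mbps

L = 32000 bits.
Propagation delay = 27000 / 204000000 = 0.132353 ms.
Transmission budget = 0.265 − 0.132353 = 0.132647 ms.
R ≥ L / t_tx = 32000 bits / 0.000132647 s = 241.2 Mbps.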